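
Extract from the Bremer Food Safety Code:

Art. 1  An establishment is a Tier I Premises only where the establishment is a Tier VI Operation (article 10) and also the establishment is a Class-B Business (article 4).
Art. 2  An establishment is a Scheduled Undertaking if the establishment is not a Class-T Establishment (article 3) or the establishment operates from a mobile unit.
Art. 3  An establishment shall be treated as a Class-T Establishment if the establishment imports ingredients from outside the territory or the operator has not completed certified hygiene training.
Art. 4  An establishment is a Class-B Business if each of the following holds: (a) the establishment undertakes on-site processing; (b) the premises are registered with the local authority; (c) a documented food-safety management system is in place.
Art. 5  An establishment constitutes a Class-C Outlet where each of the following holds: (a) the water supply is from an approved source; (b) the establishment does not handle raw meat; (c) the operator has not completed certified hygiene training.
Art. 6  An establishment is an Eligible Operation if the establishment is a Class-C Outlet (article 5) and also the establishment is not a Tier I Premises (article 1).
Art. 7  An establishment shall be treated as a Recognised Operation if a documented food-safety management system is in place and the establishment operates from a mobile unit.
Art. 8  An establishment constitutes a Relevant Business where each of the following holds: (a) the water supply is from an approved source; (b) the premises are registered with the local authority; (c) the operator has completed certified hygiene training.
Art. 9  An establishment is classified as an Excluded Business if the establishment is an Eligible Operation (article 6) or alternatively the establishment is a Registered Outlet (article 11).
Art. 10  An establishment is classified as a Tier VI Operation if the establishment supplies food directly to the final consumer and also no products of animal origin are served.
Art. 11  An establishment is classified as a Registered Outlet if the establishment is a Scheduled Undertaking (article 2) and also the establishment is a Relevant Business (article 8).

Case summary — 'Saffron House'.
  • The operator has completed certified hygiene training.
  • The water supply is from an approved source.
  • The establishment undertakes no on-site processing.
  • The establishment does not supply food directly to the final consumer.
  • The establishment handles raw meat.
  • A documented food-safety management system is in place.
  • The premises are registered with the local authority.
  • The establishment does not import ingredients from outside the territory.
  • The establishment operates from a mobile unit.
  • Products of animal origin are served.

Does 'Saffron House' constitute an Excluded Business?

article 5 — Class-C Outlet: [the water supply is from an approved source? yes] AND [the establishment does not handle raw meat? no] AND [the operator has not completed certified hygiene training? no] → not satisfied.
article 10 — Tier VI Operation: [the establishment supplies food directly to the final consumer? no] AND [no products of animal origin are served? no] → not satisfied.
article 4 — Class-B Business: [the establishment undertakes on-site processing? no] AND [the premises are registered with the local authority? yes] AND [a documented food-safety management system is in place? yes] → not satisfied.
article 1 — Tier I Premises: [Tier VI Operation (article 10)? no] AND [Class-B Business (article 4)? no] → not satisfied.
article 6 — Eligible Operation: [Class-C Outlet (article 5)? no] AND [not a Tier I Premises (article 1)? yes] → not satisfied.
article 3 — Class-T Establishment: [the establishment imports ingredients from outside the territory? no] OR [the operator has not completed certified hygiene training? no] → not satisfied.
article 2 — Scheduled Undertaking: [not a Class-T Establishment (article 3)? yes] OR [the establishment operates from a mobile unit? yes] → satisfied.
article 8 — Relevant Business: [the water supply is from an approved source? yes] AND [the premises are registered with the local authority? yes] AND [the operator has completed certified hygiene training? yes] → satisfied.
article 11 — Registered Outlet: [Scheduled Undertaking (article 2)? yes] AND [Relevant Business (article 8)? yes] → satisfied.
article 9 — Excluded Business: [Eligible Operation (article 6)? no] OR [Registered Outlet (article 11)? yes] → satisfied.

Yes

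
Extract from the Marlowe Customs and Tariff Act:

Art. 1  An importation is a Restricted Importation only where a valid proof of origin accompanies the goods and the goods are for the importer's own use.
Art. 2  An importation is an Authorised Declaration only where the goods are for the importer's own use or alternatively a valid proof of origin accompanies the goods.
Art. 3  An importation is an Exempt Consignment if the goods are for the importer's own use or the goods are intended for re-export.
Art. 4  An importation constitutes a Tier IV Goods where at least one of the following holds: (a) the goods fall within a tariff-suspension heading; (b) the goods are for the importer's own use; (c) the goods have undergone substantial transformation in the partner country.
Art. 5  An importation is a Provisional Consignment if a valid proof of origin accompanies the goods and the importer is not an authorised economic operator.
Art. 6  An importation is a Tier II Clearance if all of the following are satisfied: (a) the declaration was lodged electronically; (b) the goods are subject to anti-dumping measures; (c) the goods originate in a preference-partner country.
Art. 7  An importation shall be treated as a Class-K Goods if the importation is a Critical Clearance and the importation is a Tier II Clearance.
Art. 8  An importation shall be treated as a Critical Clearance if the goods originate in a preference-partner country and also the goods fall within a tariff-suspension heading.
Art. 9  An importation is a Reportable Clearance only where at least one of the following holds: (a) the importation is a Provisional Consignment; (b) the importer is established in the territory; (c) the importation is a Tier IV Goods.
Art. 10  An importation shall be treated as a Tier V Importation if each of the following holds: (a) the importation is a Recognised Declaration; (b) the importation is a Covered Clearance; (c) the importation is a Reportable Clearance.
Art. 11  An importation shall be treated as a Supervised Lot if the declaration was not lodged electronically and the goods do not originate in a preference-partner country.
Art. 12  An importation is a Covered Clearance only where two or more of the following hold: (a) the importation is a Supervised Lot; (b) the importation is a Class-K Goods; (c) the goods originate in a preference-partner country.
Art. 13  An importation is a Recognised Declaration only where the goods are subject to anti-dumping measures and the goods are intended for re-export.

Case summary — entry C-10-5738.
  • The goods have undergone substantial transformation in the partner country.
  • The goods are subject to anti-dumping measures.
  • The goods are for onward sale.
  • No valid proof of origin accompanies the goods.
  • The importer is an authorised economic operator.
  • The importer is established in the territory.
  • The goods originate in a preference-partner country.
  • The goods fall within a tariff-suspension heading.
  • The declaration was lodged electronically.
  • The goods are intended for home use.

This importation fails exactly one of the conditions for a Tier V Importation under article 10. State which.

Recognised Declaration

Under article 13: the goods are subject to anti-dumping measures? yes; and the goods are intended for re-export? no. So the importation is not a Recognised Declaration.
Under article 11: the declaration was not lodged electronically? no; and the goods do not originate in a preference-partner country? no. So the importation is not a Supervised Lot.
Under article 8: the goods originate in a preference-partner country? yes; and the goods fall within a tariff-suspension heading? yes. So the importation is a Critical Clearance.
Under article 6: the declaration was lodged electronically? yes; and the goods are subject to anti-dumping measures? yes; and the goods originate in a preference-partner country? yes. So the importation is a Tier II Clearance.
Under article 7: Critical Clearance (article 8)? yes; and Tier II Clearance (article 6)? yes. So the importation is a Class-K Goods.
Under article 12: Supervised Lot (article 11)? no; Class-K Goods (article 7)? yes; the goods originate in a preference-partner country? yes — 2 of 3 hold (need ≥2) → satisfied.
Under article 5: a valid proof of origin accompanies the goods? no; and the importer is not an authorised economic operator? no. So the importation is not a Provisional Consignment.
Under article 4: the goods fall within a tariff-suspension heading? yes; or the goods are for the importer's own use? no; or the goods have undergone substantial transformation in the partner country? yes. So the importation is a Tier IV Goods.
Under article 9: Provisional Consignment (article 5)? no; or the importer is established in the territory? yes; or Tier IV Goods (article 4)? yes. So the importation is a Reportable Clearance.
Under article 10: Recognised Declaration (article 13)? no; and Covered Clearance (article 12)? yes; and Reportable Clearance (article 9)? yes. So the importation is not a Tier V Importation.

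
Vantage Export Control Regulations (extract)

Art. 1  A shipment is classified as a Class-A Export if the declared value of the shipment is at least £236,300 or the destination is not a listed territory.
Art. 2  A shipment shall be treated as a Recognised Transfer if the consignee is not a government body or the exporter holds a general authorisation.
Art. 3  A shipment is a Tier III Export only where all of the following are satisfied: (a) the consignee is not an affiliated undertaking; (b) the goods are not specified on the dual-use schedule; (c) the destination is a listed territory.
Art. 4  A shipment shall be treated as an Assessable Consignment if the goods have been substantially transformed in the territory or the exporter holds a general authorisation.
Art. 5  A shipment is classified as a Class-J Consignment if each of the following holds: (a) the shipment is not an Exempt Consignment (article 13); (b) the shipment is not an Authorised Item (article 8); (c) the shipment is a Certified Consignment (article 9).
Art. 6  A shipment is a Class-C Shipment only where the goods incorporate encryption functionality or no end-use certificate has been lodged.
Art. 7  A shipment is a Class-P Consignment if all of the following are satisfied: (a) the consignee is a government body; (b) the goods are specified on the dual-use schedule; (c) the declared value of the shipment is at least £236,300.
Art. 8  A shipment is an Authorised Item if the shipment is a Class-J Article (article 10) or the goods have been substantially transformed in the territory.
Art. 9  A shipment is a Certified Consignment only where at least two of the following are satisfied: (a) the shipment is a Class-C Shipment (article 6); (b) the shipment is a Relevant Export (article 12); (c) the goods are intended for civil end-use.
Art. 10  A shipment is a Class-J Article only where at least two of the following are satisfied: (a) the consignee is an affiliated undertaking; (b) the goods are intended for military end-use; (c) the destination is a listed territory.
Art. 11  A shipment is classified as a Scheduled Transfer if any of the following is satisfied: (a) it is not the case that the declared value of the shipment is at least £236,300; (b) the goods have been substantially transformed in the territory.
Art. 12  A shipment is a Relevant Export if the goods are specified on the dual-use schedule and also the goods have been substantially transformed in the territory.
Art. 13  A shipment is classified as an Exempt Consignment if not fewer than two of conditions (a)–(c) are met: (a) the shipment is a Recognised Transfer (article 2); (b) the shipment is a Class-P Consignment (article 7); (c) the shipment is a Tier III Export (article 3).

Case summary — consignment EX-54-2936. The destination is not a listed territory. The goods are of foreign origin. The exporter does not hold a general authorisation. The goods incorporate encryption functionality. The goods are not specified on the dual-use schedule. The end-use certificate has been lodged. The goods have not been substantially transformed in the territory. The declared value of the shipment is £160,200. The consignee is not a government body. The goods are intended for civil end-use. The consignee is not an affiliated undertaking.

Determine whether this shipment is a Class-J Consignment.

article 2 — Recognised Transfer: [the consignee is not a government body? yes] OR [the exporter holds a general authorisation? no] → satisfied.
article 7 — Class-P Consignment: [the consignee is a government body? no] AND [the goods are specified on the dual-use schedule? no] AND [declared value of the shipment: £160,200 ≥ £236,300? no] → not satisfied.
article 3 — Tier III Export: [the consignee is not an affiliated undertaking? yes] AND [the goods are not specified on the dual-use schedule? yes] AND [the destination is a listed territory? no] → not satisfied.
article 13 — Exempt Consignment: Recognised Transfer (article 2)? yes; Class-P Consignment (article 7)? no; Tier III Export (article 3)? no — 1 of 3 hold (need ≥2) → not satisfied.
article 10 — Class-J Article: the consignee is an affiliated undertaking? no; the goods are intended for military end-use? no; the destination is a listed territory? no — 0 of 3 hold (need ≥2) → not satisfied.
article 8 — Authorised Item: [Class-J Article (article 10)? no] OR [the goods have been substantially transformed in the territory? no] → not satisfied.
article 6 — Class-C Shipment: [the goods incorporate encryption functionality? yes] OR [no end-use certificate has been lodged? no] → satisfied.
article 12 — Relevant Export: [the goods are specified on the dual-use schedule? no] AND [the goods have been substantially transformed in the territory? no] → not satisfied.
article 9 — Certified Consignment: Class-C Shipment (article 6)? yes; Relevant Export (article 12)? no; the goods are intended for civil end-use? yes — 2 of 3 hold (need ≥2) → satisfied.
article 5 — Class-J Consignment: [not an Exempt Consignment (article 13)? yes] AND [not an Authorised Item (article 8)? yes] AND [Certified Consignment (article 9)? yes] → satisfied.

Yes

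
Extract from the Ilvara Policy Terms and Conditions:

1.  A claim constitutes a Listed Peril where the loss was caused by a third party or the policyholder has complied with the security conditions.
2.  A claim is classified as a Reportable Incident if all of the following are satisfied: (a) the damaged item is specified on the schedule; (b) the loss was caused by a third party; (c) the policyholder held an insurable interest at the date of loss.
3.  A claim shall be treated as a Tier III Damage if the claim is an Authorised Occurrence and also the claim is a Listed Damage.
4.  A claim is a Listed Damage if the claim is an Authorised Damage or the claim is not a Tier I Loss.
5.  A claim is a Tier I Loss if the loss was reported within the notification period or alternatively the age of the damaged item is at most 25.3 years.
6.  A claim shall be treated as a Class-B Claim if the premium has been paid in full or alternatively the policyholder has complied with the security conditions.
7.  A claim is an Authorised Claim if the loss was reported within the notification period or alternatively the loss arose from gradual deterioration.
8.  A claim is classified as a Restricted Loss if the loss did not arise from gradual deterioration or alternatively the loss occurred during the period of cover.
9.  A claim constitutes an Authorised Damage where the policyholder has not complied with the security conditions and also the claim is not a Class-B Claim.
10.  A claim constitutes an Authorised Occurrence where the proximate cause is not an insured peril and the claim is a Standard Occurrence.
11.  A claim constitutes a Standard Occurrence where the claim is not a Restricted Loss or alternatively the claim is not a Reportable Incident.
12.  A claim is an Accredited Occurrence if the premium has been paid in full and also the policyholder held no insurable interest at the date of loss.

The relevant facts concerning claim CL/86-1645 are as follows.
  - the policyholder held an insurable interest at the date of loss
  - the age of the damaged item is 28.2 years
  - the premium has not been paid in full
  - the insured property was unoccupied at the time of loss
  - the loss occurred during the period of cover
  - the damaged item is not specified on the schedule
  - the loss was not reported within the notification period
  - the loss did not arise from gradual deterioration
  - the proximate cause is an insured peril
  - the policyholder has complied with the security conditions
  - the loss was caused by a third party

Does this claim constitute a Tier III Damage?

No

paragraph 8 — Restricted Loss: [the loss did not arise from gradual deterioration? yes] OR [the loss occurred during the period of cover? yes] → satisfied.
paragraph 2 — Reportable Incident: [the damaged item is specified on the schedule? no] AND [the loss was caused by a third party? yes] AND [the policyholder held an insurable interest at the date of loss? yes] → not satisfied.
paragraph 11 — Standard Occurrence: [not a Restricted Loss (paragraph 8)? no] OR [not a Reportable Incident (paragraph 2)? yes] → satisfied.
paragraph 10 — Authorised Occurrence: [the proximate cause is not an insured peril? no] AND [Standard Occurrence (paragraph 11)? yes] → not satisfied.
paragraph 6 — Class-B Claim: [the premium has been paid in full? no] OR [the policyholder has complied with the security conditions? yes] → satisfied.
paragraph 9 — Authorised Damage: [the policyholder has not complied with the security conditions? no] AND [not a Class-B Claim (paragraph 6)? no] → not satisfied.
paragraph 5 — Tier I Loss: [the loss was reported within the notification period? no] OR [age of the damaged item: 28.2 years ≤ 25.3 years? no] → not satisfied.
paragraph 4 — Listed Damage: [Authorised Damage (paragraph 9)? no] OR [not a Tier I Loss (paragraph 5)? yes] → satisfied.
paragraph 3 — Tier III Damage: [Authorised Occurrence (paragraph 10)? no] AND [Listed Damage (paragraph 4)? yes] → not satisfied.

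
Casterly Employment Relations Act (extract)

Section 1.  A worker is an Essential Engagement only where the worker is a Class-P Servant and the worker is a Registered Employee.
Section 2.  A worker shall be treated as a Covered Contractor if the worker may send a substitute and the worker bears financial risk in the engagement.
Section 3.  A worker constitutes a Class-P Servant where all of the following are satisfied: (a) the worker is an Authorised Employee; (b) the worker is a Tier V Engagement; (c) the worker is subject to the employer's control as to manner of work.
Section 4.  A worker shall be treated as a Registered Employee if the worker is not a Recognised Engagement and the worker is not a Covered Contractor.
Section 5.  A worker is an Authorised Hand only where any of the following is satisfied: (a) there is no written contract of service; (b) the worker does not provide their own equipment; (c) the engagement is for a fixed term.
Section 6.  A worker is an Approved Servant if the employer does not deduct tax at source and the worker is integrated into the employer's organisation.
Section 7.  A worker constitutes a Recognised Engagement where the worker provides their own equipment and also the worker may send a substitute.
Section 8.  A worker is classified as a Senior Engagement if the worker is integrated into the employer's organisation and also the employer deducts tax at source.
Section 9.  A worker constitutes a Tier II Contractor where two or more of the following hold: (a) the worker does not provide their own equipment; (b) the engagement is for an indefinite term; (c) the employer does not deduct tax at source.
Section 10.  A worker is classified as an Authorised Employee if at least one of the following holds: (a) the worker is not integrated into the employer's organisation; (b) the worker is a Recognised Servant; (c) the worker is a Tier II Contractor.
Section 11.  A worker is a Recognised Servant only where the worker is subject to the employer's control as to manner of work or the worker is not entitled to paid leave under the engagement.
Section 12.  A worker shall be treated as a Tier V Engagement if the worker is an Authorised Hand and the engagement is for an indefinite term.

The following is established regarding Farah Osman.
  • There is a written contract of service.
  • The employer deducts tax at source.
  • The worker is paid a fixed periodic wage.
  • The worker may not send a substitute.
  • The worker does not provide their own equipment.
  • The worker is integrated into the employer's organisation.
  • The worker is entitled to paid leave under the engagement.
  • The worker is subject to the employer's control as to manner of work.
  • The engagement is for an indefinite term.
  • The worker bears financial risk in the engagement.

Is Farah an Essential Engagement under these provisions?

section 11 — Recognised Servant: [the worker is subject to the employer's control as to manner of work? yes] OR [the worker is not entitled to paid leave under the engagement? no] → satisfied.
section 9 — Tier II Contractor: the worker does not provide their own equipment? yes; the engagement is for an indefinite term? yes; the employer does not deduct tax at source? no — 2 of 3 hold (need ≥2) → satisfied.
section 10 — Authorised Employee: [the worker is not integrated into the employer's organisation? no] OR [Recognised Servant (section 11)? yes] OR [Tier II Contractor (section 9)? yes] → satisfied.
section 5 — Authorised Hand: [there is no written contract of service? no] OR [the worker does not provide their own equipment? yes] OR [the engagement is for a fixed term? no] → satisfied.
section 12 — Tier V Engagement: [Authorised Hand (section 5)? yes] AND [the engagement is for an indefinite term? yes] → satisfied.
section 3 — Class-P Servant: [Authorised Employee (section 10)? yes] AND [Tier V Engagement (section 12)? yes] AND [the worker is subject to the employer's control as to manner of work? yes] → satisfied.
section 7 — Recognised Engagement: [the worker provides their own equipment? no] AND [the worker may send a substitute? no] → not satisfied.
section 2 — Covered Contractor: [the worker may send a substitute? no] AND [the worker bears financial risk in the engagement? yes] → not satisfied.
section 4 — Registered Employee: [not a Recognised Engagement (section 7)? yes] AND [not a Covered Contractor (section 2)? yes] → satisfied.
section 1 — Essential Engagement: [Class-P Servant (section 3)? yes] AND [Registered Employee (section 4)? yes] → satisfied.

Yes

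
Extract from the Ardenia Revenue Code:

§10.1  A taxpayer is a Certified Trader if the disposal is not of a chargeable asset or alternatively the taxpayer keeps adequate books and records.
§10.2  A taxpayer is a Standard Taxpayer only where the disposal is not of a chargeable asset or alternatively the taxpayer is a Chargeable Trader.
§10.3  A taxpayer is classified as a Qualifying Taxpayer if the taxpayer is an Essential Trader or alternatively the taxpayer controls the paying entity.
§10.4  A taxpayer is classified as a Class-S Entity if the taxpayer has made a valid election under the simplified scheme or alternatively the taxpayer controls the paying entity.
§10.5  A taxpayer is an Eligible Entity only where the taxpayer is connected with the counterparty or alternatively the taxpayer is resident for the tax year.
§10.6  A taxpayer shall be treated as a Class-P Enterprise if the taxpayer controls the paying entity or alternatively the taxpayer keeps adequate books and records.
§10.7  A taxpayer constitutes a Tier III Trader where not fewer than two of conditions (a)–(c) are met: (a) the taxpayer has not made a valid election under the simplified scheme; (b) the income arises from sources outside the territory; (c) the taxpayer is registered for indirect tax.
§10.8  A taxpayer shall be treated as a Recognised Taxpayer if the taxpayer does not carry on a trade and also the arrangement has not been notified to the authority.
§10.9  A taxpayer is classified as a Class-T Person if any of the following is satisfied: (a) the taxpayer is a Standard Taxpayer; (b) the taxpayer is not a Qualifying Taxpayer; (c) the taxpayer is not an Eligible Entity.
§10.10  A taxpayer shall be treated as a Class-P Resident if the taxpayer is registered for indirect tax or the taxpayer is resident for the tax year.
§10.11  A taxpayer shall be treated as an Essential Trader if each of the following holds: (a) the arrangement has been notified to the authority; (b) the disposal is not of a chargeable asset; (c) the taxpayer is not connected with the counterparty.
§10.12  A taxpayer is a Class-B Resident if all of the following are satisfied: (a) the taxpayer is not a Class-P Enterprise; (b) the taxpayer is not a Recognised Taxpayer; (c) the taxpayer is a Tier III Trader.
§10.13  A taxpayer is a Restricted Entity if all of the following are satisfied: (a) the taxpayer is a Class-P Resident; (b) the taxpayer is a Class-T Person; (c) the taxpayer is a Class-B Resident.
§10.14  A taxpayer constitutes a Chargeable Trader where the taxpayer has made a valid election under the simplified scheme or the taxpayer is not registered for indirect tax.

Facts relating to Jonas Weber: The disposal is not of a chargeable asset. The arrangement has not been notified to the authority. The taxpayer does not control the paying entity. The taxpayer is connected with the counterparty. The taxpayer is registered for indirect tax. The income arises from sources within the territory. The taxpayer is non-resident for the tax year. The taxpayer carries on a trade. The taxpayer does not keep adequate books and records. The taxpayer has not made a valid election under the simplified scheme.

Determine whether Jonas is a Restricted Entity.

Yes

§10.10 — Class-P Resident: [the taxpayer is registered for indirect tax? yes] OR [the taxpayer is resident for the tax year? no] → satisfied.
§10.14 — Chargeable Trader: [the taxpayer has made a valid election under the simplified scheme? no] OR [the taxpayer is not registered for indirect tax? no] → not satisfied.
§10.2 — Standard Taxpayer: [the disposal is not of a chargeable asset? yes] OR [Chargeable Trader (§10.14)? no] → satisfied.
§10.11 — Essential Trader: [the arrangement has been notified to the authority? no] AND [the disposal is not of a chargeable asset? yes] AND [the taxpayer is not connected with the counterparty? no] → not satisfied.
§10.3 — Qualifying Taxpayer: [Essential Trader (§10.11)? no] OR [the taxpayer controls the paying entity? no] → not satisfied.
§10.5 — Eligible Entity: [the taxpayer is connected with the counterparty? yes] OR [the taxpayer is resident for the tax year? no] → satisfied.
§10.9 — Class-T Person: [Standard Taxpayer (§10.2)? yes] OR [not a Qualifying Taxpayer (§10.3)? yes] OR [not an Eligible Entity (§10.5)? no] → satisfied.
§10.6 — Class-P Enterprise: [the taxpayer controls the paying entity? no] OR [the taxpayer keeps adequate books and records? no] → not satisfied.
§10.8 — Recognised Taxpayer: [the taxpayer does not carry on a trade? no] AND [the arrangement has not been notified to the authority? yes] → not satisfied.
§10.7 — Tier III Trader: the taxpayer has not made a valid election under the simplified scheme? yes; the income arises from sources outside the territory? no; the taxpayer is registered for indirect tax? yes — 2 of 3 hold (need ≥2) → satisfied.
§10.12 — Class-B Resident: [not a Class-P Enterprise (§10.6)? yes] AND [not a Recognised Taxpayer (§10.8)? yes] AND [Tier III Trader (§10.7)? yes] → satisfied.
§10.13 — Restricted Entity: [Class-P Resident (§10.10)? yes] AND [Class-T Person (§10.9)? yes] AND [Class-B Resident (§10.12)? yes] → satisfied.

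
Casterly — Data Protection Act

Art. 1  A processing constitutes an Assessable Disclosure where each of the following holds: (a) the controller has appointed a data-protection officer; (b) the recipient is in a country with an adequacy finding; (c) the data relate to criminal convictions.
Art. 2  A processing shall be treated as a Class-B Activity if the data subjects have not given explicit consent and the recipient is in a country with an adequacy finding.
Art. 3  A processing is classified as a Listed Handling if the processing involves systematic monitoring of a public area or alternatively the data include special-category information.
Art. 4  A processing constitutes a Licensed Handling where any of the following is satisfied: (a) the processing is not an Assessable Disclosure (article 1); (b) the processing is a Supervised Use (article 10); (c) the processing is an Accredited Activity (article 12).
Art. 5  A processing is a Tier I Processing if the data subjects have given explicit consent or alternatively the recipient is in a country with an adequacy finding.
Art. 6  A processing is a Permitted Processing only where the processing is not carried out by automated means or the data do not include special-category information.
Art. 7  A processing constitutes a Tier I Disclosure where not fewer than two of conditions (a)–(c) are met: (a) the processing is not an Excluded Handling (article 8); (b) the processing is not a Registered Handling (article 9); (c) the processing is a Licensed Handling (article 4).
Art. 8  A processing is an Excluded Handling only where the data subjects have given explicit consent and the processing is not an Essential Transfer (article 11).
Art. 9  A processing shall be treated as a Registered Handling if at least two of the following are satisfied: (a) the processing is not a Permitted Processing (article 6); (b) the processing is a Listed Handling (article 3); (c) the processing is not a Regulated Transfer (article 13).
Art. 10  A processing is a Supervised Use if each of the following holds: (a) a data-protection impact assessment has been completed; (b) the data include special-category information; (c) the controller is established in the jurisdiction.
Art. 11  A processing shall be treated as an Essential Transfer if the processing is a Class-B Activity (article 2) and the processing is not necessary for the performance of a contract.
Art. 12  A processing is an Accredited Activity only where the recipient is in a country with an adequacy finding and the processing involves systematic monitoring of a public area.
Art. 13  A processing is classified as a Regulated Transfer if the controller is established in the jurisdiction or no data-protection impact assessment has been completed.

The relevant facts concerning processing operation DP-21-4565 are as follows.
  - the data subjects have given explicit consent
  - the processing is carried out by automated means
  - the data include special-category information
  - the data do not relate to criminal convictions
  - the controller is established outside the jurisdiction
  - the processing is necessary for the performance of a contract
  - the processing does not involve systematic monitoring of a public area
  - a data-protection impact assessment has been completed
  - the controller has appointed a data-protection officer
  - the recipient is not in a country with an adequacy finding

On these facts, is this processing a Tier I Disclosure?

No

article 2 — Class-B Activity: [the data subjects have not given explicit consent? no] AND [the recipient is in a country with an adequacy finding? no] → not satisfied.
article 11 — Essential Transfer: [Class-B Activity (article 2)? no] AND [the processing is not necessary for the performance of a contract? no] → not satisfied.
article 8 — Excluded Handling: [the data subjects have given explicit consent? yes] AND [not an Essential Transfer (article 11)? yes] → satisfied.
article 6 — Permitted Processing: [the processing is not carried out by automated means? no] OR [the data do not include special-category information? no] → not satisfied.
article 3 — Listed Handling: [the processing involves systematic monitoring of a public area? no] OR [the data include special-category information? yes] → satisfied.
article 13 — Regulated Transfer: [the controller is established in the jurisdiction? no] OR [no data-protection impact assessment has been completed? no] → not satisfied.
article 9 — Registered Handling: not a Permitted Processing (article 6)? yes; Listed Handling (article 3)? yes; not a Regulated Transfer (article 13)? yes — 3 of 3 hold (need ≥2) → satisfied.
article 1 — Assessable Disclosure: [the controller has appointed a data-protection officer? yes] AND [the recipient is in a country with an adequacy finding? no] AND [the data relate to criminal convictions? no] → not satisfied.
article 10 — Supervised Use: [a data-protection impact assessment has been completed? yes] AND [the data include special-category information? yes] AND [the controller is established in the jurisdiction? no] → not satisfied.
article 12 — Accredited Activity: [the recipient is in a country with an adequacy finding? no] AND [the processing involves systematic monitoring of a public area? no] → not satisfied.
article 4 — Licensed Handling: [not an Assessable Disclosure (article 1)? yes] OR [Supervised Use (article 10)? no] OR [Accredited Activity (article 12)? no] → satisfied.
article 7 — Tier I Disclosure: not an Excluded Handling (article 8)? no; not a Registered Handling (article 9)? no; Licensed Handling (article 4)? yes — 1 of 3 hold (need ≥2) → not satisfied.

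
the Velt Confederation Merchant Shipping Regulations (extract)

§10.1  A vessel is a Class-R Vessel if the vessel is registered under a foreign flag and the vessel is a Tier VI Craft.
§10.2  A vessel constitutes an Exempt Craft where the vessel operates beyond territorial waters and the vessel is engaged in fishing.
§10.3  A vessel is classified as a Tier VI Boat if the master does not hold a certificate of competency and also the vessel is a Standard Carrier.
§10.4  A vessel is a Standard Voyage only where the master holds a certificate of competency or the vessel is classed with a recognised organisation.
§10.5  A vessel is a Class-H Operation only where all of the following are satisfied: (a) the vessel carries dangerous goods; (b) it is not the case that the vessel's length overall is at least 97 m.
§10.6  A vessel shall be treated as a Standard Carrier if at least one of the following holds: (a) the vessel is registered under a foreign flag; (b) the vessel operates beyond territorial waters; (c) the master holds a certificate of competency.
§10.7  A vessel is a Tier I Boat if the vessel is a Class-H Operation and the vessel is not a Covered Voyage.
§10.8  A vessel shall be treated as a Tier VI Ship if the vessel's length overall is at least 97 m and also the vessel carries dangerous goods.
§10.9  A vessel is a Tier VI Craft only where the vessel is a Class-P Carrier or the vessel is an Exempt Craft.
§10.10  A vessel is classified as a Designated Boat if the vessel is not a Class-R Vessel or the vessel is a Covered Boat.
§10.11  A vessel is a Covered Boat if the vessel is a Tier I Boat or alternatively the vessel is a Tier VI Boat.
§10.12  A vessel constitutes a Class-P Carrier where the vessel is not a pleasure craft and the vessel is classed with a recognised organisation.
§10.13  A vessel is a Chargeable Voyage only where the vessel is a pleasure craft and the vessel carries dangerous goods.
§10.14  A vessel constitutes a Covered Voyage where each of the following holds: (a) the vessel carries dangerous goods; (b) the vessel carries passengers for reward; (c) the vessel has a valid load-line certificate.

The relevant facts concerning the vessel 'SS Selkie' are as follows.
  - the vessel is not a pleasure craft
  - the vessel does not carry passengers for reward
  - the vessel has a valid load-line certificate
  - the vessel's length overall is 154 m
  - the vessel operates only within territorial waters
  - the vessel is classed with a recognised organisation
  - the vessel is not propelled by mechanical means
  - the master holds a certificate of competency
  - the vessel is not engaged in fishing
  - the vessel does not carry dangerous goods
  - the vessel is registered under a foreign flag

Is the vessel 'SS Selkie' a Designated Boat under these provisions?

§10.12 — Class-P Carrier: [the vessel is not a pleasure craft? yes] AND [the vessel is classed with a recognised organisation? yes] → satisfied.
§10.2 — Exempt Craft: [the vessel operates beyond territorial waters? no] AND [the vessel is engaged in fishing? no] → not satisfied.
§10.9 — Tier VI Craft: [Class-P Carrier (§10.12)? yes] OR [Exempt Craft (§10.2)? no] → satisfied.
§10.1 — Class-R Vessel: [the vessel is registered under a foreign flag? yes] AND [Tier VI Craft (§10.9)? yes] → satisfied.
§10.5 — Class-H Operation: [the vessel carries dangerous goods? no] AND [vessel's length overall: 154 m ≥ 97 m? yes, so negated condition no] → not satisfied.
§10.14 — Covered Voyage: [the vessel carries dangerous goods? no] AND [the vessel carries passengers for reward? no] AND [the vessel has a valid load-line certificate? yes] → not satisfied.
§10.7 — Tier I Boat: [Class-H Operation (§10.5)? no] AND [not a Covered Voyage (§10.14)? yes] → not satisfied.
§10.6 — Standard Carrier: [the vessel is registered under a foreign flag? yes] OR [the vessel operates beyond territorial waters? no] OR [the master holds a certificate of competency? yes] → satisfied.
§10.3 — Tier VI Boat: [the master does not hold a certificate of competency? no] AND [Standard Carrier (§10.6)? yes] → not satisfied.
§10.11 — Covered Boat: [Tier I Boat (§10.7)? no] OR [Tier VI Boat (§10.3)? no] → not satisfied.
§10.10 — Designated Boat: [not a Class-R Vessel (§10.1)? no] OR [Covered Boat (§10.11)? no] → not satisfied.

No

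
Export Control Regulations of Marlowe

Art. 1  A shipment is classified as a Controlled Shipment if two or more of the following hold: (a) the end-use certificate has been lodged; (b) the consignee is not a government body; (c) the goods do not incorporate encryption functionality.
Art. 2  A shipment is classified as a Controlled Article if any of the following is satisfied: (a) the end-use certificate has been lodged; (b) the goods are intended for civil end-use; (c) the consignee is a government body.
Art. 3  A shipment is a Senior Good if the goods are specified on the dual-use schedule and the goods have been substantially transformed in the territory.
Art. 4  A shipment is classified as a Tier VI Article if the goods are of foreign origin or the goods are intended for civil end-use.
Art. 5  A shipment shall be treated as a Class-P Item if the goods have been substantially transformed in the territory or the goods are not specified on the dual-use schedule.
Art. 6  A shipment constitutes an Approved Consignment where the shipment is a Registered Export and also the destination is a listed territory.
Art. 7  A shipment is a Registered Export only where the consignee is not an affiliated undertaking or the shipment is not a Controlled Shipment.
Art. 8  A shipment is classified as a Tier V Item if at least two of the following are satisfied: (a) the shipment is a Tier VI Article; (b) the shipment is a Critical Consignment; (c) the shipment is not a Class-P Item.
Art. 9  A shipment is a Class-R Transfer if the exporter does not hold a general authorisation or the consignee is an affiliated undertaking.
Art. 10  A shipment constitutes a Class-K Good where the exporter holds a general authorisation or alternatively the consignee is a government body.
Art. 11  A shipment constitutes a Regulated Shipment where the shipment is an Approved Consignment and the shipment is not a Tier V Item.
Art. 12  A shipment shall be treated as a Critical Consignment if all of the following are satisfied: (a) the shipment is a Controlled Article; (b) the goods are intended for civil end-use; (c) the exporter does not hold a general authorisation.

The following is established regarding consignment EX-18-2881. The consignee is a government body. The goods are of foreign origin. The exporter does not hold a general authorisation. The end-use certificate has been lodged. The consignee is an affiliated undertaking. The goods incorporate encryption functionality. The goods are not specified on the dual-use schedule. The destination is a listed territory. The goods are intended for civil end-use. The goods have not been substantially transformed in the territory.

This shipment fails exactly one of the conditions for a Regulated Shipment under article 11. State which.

article 1 — Controlled Shipment: the end-use certificate has been lodged? yes; the consignee is not a government body? no; the goods do not incorporate encryption functionality? no — 1 of 3 hold (need ≥2) → not satisfied.
article 7 — Registered Export: [the consignee is not an affiliated undertaking? no] OR [not a Controlled Shipment (article 1)? yes] → satisfied.
article 6 — Approved Consignment: [Registered Export (article 7)? yes] AND [the destination is a listed territory? yes] → satisfied.
article 4 — Tier VI Article: [the goods are of foreign origin? yes] OR [the goods are intended for civil end-use? yes] → satisfied.
article 2 — Controlled Article: [the end-use certificate has been lodged? yes] OR [the goods are intended for civil end-use? yes] OR [the consignee is a government body? yes] → satisfied.
article 12 — Critical Consignment: [Controlled Article (article 2)? yes] AND [the goods are intended for civil end-use? yes] AND [the exporter does not hold a general authorisation? yes] → satisfied.
article 5 — Class-P Item: [the goods have been substantially transformed in the territory? no] OR [the goods are not specified on the dual-use schedule? yes] → satisfied.
article 8 — Tier V Item: Tier VI Article (article 4)? yes; Critical Consignment (article 12)? yes; not a Class-P Item (article 5)? no — 2 of 3 hold (need ≥2) → satisfied.
article 11 — Regulated Shipment: [Approved Consignment (article 6)? yes] AND [not a Tier V Item (article 8)? no] → not satisfied.

Tier V Item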